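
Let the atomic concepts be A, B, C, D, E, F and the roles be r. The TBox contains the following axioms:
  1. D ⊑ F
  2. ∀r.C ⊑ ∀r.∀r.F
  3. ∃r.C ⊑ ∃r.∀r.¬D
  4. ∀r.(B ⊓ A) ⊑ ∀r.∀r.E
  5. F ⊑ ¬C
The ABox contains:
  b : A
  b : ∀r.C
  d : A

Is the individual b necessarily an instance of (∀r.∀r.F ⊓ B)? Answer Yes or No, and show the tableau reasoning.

No

1. b : (∀r.∀r.F ⊓ B)?  L(b) = {A, ∀r.C} ∪ {(∃r.∃r.¬F ⊔ ¬B)}
   apply at b: ∀r.C⊑∀r.∀r.F
   open: L(b) ⊇ {A, ¬B, ¬D, ¬F, ∀r.C, …} — b ∉ (∀r.∀r.F ⊓ B) possible
2. Hence b : (∀r.∀r.F ⊓ B): not entailed.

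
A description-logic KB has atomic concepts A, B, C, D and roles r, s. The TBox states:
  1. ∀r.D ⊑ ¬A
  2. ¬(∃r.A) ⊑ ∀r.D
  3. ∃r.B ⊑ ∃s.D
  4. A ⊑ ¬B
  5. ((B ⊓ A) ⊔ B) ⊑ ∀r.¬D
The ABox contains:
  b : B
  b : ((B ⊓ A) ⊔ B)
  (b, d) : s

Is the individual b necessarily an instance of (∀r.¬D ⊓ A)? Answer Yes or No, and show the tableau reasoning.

No

1. b : (∀r.¬D ⊓ A)?  L(b) = {B, ((B ⊓ A) ⊔ B)} ∪ {(∃r.D ⊔ ¬A)}
   apply at b: ((B ⊓ A) ⊔ B)⊑∀r.¬D
   open: L(b) ⊇ {B, ¬A, ∀r.¬B, ∀r.¬D, ∃r.A} (+ ∃-successors) — b ∉ (∀r.¬D ⊓ A) possible
2. Hence b : (∀r.¬D ⊓ A): not entailed.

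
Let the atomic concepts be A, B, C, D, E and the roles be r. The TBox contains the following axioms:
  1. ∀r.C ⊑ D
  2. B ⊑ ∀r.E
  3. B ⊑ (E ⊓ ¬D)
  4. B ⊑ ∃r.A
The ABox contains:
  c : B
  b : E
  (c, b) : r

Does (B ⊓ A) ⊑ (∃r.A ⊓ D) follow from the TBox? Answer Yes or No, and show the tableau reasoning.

No

1. (B ⊓ A) ⊑ (∃r.A ⊓ D)  ⇔  ((B ⊓ A) ⊓ (∀r.¬A ⊔ ¬D)) unsat w.r.t. T
   apply at x₀: B⊑∀r.E; B⊑(E ⊓ ¬D); B⊑∃r.A
   open: L(x₀) ⊇ {A, B, E, ¬D, ∀r.E, …} (+ ∃-successors)
2. Hence (B ⊓ A) ⊑ (∃r.A ⊓ D): not entailed.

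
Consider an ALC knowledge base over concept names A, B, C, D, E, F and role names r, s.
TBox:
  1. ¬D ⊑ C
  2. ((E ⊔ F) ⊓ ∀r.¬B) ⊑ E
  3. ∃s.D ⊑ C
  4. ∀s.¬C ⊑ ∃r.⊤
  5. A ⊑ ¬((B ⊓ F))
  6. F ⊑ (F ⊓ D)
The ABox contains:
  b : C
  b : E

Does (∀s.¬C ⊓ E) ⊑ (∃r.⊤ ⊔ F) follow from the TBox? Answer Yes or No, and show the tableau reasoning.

1. (∀s.¬C ⊓ E) ⊑ (∃r.⊤ ⊔ F)  ⇔  ((∀s.¬C ⊓ E) ⊓ (∀r.⊥ ⊓ ¬F)) unsat w.r.t. T
   all branches close; clash ⊥ at an ∃-successor
2. Hence (∀s.¬C ⊓ E) ⊑ (∃r.⊤ ⊔ F): entailed.

Yes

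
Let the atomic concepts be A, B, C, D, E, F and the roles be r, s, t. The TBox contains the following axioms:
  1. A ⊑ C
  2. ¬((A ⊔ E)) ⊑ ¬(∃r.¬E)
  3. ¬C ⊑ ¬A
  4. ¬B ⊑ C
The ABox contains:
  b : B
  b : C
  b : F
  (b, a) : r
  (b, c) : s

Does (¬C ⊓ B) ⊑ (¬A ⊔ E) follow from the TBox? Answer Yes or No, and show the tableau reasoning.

Yes

1. (¬C ⊓ B) ⊑ (¬A ⊔ E)  ⇔  ((¬C ⊓ B) ⊓ (A ⊓ ¬E)) unsat w.r.t. T
   all branches close; clash {A, ¬A} at x₀
2. Hence (¬C ⊓ B) ⊑ (¬A ⊔ E): entailed.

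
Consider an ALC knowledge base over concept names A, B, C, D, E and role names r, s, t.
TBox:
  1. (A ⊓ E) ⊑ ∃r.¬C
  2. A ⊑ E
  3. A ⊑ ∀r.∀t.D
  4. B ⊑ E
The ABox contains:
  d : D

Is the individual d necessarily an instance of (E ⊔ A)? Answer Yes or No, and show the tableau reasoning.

No

1. d : (E ⊔ A)?  L(d) = {D} ∪ {(¬E ⊓ ¬A)}
   open: L(d) ⊇ {D, ¬A, ¬B, ¬E} — d ∉ (E ⊔ A) possible
2. Hence d : (E ⊔ A): not entailed.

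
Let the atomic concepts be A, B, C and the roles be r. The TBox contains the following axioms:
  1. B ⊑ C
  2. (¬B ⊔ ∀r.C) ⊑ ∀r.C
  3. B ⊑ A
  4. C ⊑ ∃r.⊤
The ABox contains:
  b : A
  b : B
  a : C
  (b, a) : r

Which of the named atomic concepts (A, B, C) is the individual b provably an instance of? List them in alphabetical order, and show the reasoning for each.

1. b : A?  L(b) = {A, B} ∪ {¬A}
   clash {A, ¬A} at b — b ∈ A
2. b : B?  L(b) = {A, B} ∪ {¬B}
   clash {B, ¬B} at b — b ∈ B
3. b : C?  L(b) = {A, B} ∪ {¬C}
   clash {C, ¬C} at b — b ∈ C
4. Entailed for b: {A, B, C}

{A, B, C}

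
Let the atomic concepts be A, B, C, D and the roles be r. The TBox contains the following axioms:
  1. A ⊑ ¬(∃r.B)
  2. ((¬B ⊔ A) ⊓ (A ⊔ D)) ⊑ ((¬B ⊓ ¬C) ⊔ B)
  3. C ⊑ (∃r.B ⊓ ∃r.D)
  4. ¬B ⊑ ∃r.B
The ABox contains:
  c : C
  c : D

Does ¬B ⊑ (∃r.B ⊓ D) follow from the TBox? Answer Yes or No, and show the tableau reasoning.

No

1. ¬B ⊑ (∃r.B ⊓ D)  ⇔  (¬B ⊓ (∀r.¬B ⊔ ¬D)) unsat w.r.t. T
   apply at x₀: ¬B⊑∃r.B
   open: L(x₀) ⊇ {¬A, ¬B, ¬C, ¬D, ∃r.B} (+ ∃-successors)
2. Hence ¬B ⊑ (∃r.B ⊓ D): not entailed.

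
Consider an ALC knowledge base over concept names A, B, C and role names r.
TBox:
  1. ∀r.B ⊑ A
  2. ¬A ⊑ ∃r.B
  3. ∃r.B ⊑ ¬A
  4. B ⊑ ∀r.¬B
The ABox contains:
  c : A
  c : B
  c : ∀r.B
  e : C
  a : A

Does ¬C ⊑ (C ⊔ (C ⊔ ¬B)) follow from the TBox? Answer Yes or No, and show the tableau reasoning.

No

1. ¬C ⊑ (C ⊔ (C ⊔ ¬B))  ⇔  (¬C ⊓ (¬C ⊓ (¬C ⊓ B))) unsat w.r.t. T
   apply at x₀: B⊑∀r.¬B
   open: L(x₀) ⊇ {A, B, ¬C, ∀r.¬B}
2. Hence ¬C ⊑ (C ⊔ (C ⊔ ¬B)): not entailed.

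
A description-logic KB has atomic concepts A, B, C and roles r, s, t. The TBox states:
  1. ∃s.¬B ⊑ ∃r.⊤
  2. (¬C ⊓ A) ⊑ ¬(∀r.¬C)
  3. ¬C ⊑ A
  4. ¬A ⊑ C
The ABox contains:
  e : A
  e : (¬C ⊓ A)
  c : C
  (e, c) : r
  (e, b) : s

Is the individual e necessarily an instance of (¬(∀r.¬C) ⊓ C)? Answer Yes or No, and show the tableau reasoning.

1. e : (¬(∀r.¬C) ⊓ C)?  L(e) = {A, (¬C ⊓ A)} ∪ {(∀r.¬C ⊔ ¬C)}
   apply at e: (¬C ⊓ A)⊑¬(∀r.¬C)
   open: L(e) ⊇ {A, ¬C, ∀s.B, ∃r.C} (+ ∃-successors) — e ∉ (¬(∀r.¬C) ⊓ C) possible
2. Hence e : (¬(∀r.¬C) ⊓ C): not entailed.

No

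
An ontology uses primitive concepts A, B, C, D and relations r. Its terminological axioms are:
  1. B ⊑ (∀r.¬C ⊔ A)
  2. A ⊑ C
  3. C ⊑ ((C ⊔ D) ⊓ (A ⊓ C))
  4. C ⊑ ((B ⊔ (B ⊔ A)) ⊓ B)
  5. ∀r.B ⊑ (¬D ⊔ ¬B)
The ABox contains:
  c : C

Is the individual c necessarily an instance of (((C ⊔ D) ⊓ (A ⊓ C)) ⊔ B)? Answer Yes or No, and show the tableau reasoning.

Yes

1. c : (((C ⊔ D) ⊓ (A ⊓ C)) ⊔ B)?  L(c) = {C} ∪ {(((¬C ⊓ ¬D) ⊔ (¬A ⊔ ¬C)) ⊓ ¬B)}
   clash {C, ¬C} at c — c ∈ (((C ⊔ D) ⊓ (A ⊓ C)) ⊔ B)
2. Hence c : (((C ⊔ D) ⊓ (A ⊓ C)) ⊔ B): entailed.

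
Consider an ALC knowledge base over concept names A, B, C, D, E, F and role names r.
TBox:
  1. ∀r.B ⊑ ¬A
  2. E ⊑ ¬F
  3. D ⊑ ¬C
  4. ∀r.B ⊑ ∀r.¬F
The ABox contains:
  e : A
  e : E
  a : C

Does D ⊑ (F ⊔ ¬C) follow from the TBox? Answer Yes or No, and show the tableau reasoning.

Yes

1. D ⊑ (F ⊔ ¬C)  ⇔  (D ⊓ (¬F ⊓ C)) unsat w.r.t. T
   all branches close; clash {C, ¬C} at x₀
2. Hence D ⊑ (F ⊔ ¬C): entailed.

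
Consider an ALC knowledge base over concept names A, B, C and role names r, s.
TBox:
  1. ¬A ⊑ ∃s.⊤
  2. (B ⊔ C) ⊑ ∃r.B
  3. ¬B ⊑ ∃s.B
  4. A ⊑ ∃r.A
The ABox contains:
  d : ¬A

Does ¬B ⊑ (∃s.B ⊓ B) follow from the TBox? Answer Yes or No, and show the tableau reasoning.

No

1. ¬B ⊑ (∃s.B ⊓ B)  ⇔  (¬B ⊓ (∀s.¬B ⊔ ¬B)) unsat w.r.t. T
   apply at x₀: ¬B⊑∃s.B
   open: L(x₀) ⊇ {A, ¬B, ¬C, ∃r.A, ∃s.B} (+ ∃-successors)
2. Hence ¬B ⊑ (∃s.B ⊓ B): not entailed.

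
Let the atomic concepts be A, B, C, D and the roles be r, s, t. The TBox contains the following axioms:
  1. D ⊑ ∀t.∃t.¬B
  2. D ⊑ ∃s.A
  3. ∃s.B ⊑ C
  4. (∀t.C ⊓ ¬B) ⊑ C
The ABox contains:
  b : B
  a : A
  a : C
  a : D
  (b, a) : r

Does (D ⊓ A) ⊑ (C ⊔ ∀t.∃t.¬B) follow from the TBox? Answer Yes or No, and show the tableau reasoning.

1. (D ⊓ A) ⊑ (C ⊔ ∀t.∃t.¬B)  ⇔  ((D ⊓ A) ⊓ (¬C ⊓ ∃t.∀t.B)) unsat w.r.t. T
   all branches close; clash {C, ¬C} at x₀
2. Hence (D ⊓ A) ⊑ (C ⊔ ∀t.∃t.¬B): entailed.

Yes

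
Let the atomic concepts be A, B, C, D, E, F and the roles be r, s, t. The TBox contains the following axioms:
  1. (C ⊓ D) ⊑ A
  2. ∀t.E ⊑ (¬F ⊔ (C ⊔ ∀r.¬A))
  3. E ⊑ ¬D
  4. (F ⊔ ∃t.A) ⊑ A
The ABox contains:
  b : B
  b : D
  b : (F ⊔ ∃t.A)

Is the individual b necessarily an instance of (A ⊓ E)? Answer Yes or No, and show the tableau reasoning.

1. b : (A ⊓ E)?  L(b) = {B, D, (F ⊔ ∃t.A)} ∪ {(¬A ⊔ ¬E)}
   apply at b: (F ⊔ ∃t.A)⊑A
   open: L(b) ⊇ {A, B, D, F, ¬C, …} (+ ∃-successors) — b ∉ (A ⊓ E) possible
2. Hence b : (A ⊓ E): not entailed.

No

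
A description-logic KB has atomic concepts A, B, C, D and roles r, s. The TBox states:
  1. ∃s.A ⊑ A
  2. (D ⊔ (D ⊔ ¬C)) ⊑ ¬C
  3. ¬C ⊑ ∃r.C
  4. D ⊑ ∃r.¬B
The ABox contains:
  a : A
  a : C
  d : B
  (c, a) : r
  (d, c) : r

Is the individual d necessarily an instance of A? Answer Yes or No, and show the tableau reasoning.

1. d : A?  L(d) = {B} ∪ {¬A}
   open: L(d) ⊇ {B, C, ¬A, ¬D, ∀s.¬A} — d ∉ A possible
2. Hence d : A: not entailed.

No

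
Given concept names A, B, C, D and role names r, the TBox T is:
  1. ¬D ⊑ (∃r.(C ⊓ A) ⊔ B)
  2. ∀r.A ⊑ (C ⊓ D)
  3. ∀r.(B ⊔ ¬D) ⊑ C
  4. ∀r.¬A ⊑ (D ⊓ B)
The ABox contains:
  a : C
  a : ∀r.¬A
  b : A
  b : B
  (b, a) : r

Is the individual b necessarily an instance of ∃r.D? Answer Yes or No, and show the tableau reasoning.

Yes

1. b : ∃r.D?  L(b) = {A, B} ∪ {∀r.¬D}
   clash {D, ¬D} at a — b ∈ ∃r.D
2. Hence b : ∃r.D: entailed.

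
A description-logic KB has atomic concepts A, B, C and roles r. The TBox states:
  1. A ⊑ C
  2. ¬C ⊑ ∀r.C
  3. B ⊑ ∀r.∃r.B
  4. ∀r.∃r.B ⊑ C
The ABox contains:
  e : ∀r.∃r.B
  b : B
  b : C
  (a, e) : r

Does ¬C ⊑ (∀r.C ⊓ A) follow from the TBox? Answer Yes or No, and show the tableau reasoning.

1. ¬C ⊑ (∀r.C ⊓ A)  ⇔  (¬C ⊓ (∃r.¬C ⊔ ¬A)) unsat w.r.t. T
   apply at x₀: ¬C⊑∀r.C
   open: L(x₀) ⊇ {¬A, ¬B, ¬C, ∀r.C, ∃r.∀r.¬B} (+ ∃-successors)
2. Hence ¬C ⊑ (∀r.C ⊓ A): not entailed.

No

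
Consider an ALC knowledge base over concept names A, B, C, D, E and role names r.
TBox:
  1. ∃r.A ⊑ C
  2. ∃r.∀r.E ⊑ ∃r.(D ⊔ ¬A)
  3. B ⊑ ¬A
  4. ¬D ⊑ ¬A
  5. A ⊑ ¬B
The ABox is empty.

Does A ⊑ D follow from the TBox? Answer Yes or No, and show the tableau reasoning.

Yes

1. A ⊑ D  ⇔  (A ⊓ ¬D) unsat w.r.t. T
   all branches close; clash {A, ¬A} at x₀
2. Hence A ⊑ D: entailed.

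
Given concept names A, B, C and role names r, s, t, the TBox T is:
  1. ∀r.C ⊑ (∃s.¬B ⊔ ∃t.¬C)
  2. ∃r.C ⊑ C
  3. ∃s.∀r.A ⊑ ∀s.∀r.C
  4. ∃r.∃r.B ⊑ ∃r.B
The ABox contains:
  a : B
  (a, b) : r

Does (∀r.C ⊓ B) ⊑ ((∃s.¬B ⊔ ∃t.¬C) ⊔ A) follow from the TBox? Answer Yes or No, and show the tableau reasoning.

1. (∀r.C ⊓ B) ⊑ ((∃s.¬B ⊔ ∃t.¬C) ⊔ A)  ⇔  ((∀r.C ⊓ B) ⊓ ((∀s.B ⊓ ∀t.C) ⊓ ¬A)) unsat w.r.t. T
   all branches close; clash {C, ¬C} at an ∃-successor
2. Hence (∀r.C ⊓ B) ⊑ ((∃s.¬B ⊔ ∃t.¬C) ⊔ A): entailed.

Yes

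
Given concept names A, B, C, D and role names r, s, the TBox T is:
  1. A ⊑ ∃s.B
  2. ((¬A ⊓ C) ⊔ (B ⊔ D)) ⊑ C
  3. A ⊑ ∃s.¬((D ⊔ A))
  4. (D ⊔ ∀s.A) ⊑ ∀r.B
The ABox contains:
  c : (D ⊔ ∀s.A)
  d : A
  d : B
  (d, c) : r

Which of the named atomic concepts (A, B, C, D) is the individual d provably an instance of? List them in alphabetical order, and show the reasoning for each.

{A, B, C}

1. d : A?  L(d) = {A, B} ∪ {¬A}
   clash {A, ¬A} at d — d ∈ A
2. d : B?  L(d) = {A, B} ∪ {¬B}
   clash {B, ¬B} at d — d ∈ B
3. d : C?  L(d) = {A, B} ∪ {¬C}
   clash {C, ¬C} at d — d ∈ C
4. d : D?  L(d) = {A, B} ∪ {¬D}
   apply at d: A⊑∃s.B; A⊑∃s.¬((D ⊔ A))
   open: L(d) ⊇ {A, B, C, ¬D, ∃s.(¬D ⊓ ¬A), …} (+ ∃-successors) — d ∉ D possible
5. Entailed for d: {A, B, C}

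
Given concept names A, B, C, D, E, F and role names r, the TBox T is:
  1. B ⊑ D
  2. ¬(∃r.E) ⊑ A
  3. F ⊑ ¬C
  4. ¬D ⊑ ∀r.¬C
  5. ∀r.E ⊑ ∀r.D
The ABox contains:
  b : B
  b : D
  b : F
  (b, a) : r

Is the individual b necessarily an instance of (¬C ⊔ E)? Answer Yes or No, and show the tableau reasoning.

Yes

1. b : (¬C ⊔ E)?  L(b) = {B, D, F} ∪ {(C ⊓ ¬E)}
   clash {C, ¬C} at b — b ∈ (¬C ⊔ E)
2. Hence b : (¬C ⊔ E): entailed.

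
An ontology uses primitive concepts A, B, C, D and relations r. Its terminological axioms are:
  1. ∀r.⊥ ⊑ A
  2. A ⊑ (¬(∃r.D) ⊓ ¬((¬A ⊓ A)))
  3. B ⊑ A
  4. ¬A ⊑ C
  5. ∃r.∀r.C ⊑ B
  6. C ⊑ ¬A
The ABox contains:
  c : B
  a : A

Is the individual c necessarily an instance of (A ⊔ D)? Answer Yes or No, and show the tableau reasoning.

Yes

1. c : (A ⊔ D)?  L(c) = {B} ∪ {(¬A ⊓ ¬D)}
   clash {A, ¬A} at c — c ∈ (A ⊔ D)
2. Hence c : (A ⊔ D): entailed.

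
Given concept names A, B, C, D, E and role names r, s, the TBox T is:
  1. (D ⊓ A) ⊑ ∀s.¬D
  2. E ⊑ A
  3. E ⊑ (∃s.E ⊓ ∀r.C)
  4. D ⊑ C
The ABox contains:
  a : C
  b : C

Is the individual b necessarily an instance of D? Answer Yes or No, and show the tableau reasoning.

1. b : D?  L(b) = {C} ∪ {¬D}
   open: L(b) ⊇ {C, ¬D, ¬E} — b ∉ D possible
2. Hence b : D: not entailed.

No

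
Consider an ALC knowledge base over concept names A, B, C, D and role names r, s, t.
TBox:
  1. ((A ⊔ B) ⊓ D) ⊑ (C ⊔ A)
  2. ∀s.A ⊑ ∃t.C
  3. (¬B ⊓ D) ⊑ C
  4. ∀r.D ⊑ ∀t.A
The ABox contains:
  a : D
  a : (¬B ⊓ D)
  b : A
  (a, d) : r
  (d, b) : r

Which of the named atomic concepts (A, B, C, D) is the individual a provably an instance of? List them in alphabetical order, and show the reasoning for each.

{C, D}

1. a : A?  L(a) = {D, (¬B ⊓ D)} ∪ {¬A}
   apply at a: (¬B ⊓ D)⊑C
   open: L(a) ⊇ {C, D, ¬A, ¬B, ∃r.¬D, …} (+ ∃-successors) — a ∉ A possible
2. a : B?  L(a) = {D, (¬B ⊓ D)} ∪ {¬B}
   apply at a: (¬B ⊓ D)⊑C
   open: L(a) ⊇ {C, D, ¬A, ¬B, ∃r.¬D, …} (+ ∃-successors) — a ∉ B possible
3. a : C?  L(a) = {D, (¬B ⊓ D)} ∪ {¬C}
   clash {C, ¬C} at a — a ∈ C
4. a : D?  L(a) = {D, (¬B ⊓ D)} ∪ {¬D}
   clash {D, ¬D} at a — a ∈ D
5. Entailed for a: {C, D}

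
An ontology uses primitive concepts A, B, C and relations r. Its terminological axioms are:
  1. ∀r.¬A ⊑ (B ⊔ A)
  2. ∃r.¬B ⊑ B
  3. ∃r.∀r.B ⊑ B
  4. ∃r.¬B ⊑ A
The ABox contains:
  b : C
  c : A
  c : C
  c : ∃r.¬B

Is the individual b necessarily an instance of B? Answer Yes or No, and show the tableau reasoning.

1. b : B?  L(b) = {C} ∪ {¬B}
   open: L(b) ⊇ {C, ¬B, ∀r.B, ∀r.∃r.¬B, ∃r.A} (+ ∃-successors) — b ∉ B possible
2. Hence b : B: not entailed.

No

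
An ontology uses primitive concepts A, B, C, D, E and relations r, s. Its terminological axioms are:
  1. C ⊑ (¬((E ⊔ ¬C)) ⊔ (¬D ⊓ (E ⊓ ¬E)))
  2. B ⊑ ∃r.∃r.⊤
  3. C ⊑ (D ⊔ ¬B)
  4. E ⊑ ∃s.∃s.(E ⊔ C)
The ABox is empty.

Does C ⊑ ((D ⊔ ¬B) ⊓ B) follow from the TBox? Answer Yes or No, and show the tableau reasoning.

No

1. C ⊑ ((D ⊔ ¬B) ⊓ B)  ⇔  (C ⊓ ((¬D ⊓ B) ⊔ ¬B)) unsat w.r.t. T
   apply at x₀: C⊑(¬((E ⊔ ¬C)) ⊔ (¬D ⊓ (E ⊓ ¬E))); C⊑(D ⊔ ¬B)
   open: L(x₀) ⊇ {C, ¬B, ¬E}
2. Hence C ⊑ ((D ⊔ ¬B) ⊓ B): not entailed.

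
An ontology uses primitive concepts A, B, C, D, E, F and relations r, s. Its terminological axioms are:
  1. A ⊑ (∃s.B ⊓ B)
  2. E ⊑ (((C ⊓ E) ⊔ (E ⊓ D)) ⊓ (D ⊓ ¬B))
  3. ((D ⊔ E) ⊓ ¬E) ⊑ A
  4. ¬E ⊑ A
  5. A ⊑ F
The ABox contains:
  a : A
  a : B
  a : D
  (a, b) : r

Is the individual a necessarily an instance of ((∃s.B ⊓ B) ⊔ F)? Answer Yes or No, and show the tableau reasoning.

1. a : ((∃s.B ⊓ B) ⊔ F)?  L(a) = {A, B, D} ∪ {((∀s.¬B ⊔ ¬B) ⊓ ¬F)}
   clash {F, ¬F} at a — a ∈ ((∃s.B ⊓ B) ⊔ F)
2. Hence a : ((∃s.B ⊓ B) ⊔ F): entailed.

Yes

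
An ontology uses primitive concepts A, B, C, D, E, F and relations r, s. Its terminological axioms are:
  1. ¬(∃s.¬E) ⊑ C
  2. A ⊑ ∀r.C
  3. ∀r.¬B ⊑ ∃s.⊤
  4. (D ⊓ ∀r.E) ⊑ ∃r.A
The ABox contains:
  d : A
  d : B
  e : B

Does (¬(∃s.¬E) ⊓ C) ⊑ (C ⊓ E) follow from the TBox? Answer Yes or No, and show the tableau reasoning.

No

1. (¬(∃s.¬E) ⊓ C) ⊑ (C ⊓ E)  ⇔  ((∀s.E ⊓ C) ⊓ (¬C ⊔ ¬E)) unsat w.r.t. T
   open: L(x₀) ⊇ {C, ¬A, ¬D, ¬E, ∀s.E, …} (+ ∃-successors)
2. Hence (¬(∃s.¬E) ⊓ C) ⊑ (C ⊓ E): not entailed.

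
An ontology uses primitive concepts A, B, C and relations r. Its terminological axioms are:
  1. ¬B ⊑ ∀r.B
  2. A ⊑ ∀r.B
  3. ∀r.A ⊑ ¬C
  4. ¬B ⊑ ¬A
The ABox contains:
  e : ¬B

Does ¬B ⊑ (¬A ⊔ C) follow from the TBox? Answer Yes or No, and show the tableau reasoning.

1. ¬B ⊑ (¬A ⊔ C)  ⇔  (¬B ⊓ (A ⊓ ¬C)) unsat w.r.t. T
   all branches close; clash {A, ¬A} at x₀
2. Hence ¬B ⊑ (¬A ⊔ C): entailed.

Yes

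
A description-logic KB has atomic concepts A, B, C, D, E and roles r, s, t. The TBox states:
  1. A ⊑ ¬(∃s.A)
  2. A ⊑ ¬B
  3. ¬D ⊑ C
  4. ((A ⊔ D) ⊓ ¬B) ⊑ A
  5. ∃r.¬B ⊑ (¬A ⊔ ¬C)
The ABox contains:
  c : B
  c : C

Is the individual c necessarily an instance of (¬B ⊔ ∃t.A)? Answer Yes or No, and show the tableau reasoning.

1. c : (¬B ⊔ ∃t.A)?  L(c) = {B, C} ∪ {(B ⊓ ∀t.¬A)}
   open: L(c) ⊇ {B, C, ¬A, ∀r.B, ∀t.¬A} — c ∉ (¬B ⊔ ∃t.A) possible
2. Hence c : (¬B ⊔ ∃t.A): not entailed.

No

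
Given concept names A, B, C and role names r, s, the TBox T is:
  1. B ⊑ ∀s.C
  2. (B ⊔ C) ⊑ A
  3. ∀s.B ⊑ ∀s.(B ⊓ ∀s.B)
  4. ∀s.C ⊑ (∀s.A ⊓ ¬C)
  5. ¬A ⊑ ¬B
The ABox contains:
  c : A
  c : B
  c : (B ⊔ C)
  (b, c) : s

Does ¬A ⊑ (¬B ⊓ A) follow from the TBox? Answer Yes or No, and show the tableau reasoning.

1. ¬A ⊑ (¬B ⊓ A)  ⇔  (¬A ⊓ (B ⊔ ¬A)) unsat w.r.t. T
   apply at x₀: ¬A⊑¬B
   open: L(x₀) ⊇ {¬A, ¬B, ¬C, ∃s.¬B, ∃s.¬C} (+ ∃-successors)
2. Hence ¬A ⊑ (¬B ⊓ A): not entailed.

No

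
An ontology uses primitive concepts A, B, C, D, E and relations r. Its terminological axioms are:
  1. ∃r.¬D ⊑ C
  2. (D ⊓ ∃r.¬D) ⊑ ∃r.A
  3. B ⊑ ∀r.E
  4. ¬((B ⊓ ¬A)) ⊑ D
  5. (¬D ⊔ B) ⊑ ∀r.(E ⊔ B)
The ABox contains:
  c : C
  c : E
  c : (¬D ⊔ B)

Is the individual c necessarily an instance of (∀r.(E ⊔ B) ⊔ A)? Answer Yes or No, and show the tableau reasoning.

Yes

1. c : (∀r.(E ⊔ B) ⊔ A)?  L(c) = {C, E, (¬D ⊔ B)} ∪ {(∃r.(¬E ⊓ ¬B) ⊓ ¬A)}
   clash {E, ¬E} at an ∃-successor — c ∈ (∀r.(E ⊔ B) ⊔ A)
2. Hence c : (∀r.(E ⊔ B) ⊔ A): entailed.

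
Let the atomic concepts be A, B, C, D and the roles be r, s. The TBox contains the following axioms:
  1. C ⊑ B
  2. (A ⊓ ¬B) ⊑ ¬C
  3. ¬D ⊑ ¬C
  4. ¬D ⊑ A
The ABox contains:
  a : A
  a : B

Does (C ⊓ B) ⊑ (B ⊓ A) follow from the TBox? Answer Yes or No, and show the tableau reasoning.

No

1. (C ⊓ B) ⊑ (B ⊓ A)  ⇔  ((C ⊓ B) ⊓ (¬B ⊔ ¬A)) unsat w.r.t. T
   open: L(x₀) ⊇ {B, C, D, ¬A}
2. Hence (C ⊓ B) ⊑ (B ⊓ A): not entailed.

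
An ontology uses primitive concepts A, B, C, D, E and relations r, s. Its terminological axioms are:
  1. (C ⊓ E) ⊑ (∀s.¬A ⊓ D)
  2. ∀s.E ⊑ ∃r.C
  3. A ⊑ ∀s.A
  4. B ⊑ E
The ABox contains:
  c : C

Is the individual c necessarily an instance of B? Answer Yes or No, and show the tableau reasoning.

No

1. c : B?  L(c) = {C} ∪ {¬B}
   open: L(c) ⊇ {C, ¬A, ¬B, ¬E, ∃s.¬E} (+ ∃-successors) — c ∉ B possible
2. Hence c : B: not entailed.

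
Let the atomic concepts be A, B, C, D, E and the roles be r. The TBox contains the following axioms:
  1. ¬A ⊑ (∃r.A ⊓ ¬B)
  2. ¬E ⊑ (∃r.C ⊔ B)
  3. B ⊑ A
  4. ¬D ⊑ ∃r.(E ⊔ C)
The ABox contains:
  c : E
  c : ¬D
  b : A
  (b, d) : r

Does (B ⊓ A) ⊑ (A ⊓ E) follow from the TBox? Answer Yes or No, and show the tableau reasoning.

No

1. (B ⊓ A) ⊑ (A ⊓ E)  ⇔  ((B ⊓ A) ⊓ (¬A ⊔ ¬E)) unsat w.r.t. T
   open: L(x₀) ⊇ {A, B, D, ¬E}
2. Hence (B ⊓ A) ⊑ (A ⊓ E): not entailed.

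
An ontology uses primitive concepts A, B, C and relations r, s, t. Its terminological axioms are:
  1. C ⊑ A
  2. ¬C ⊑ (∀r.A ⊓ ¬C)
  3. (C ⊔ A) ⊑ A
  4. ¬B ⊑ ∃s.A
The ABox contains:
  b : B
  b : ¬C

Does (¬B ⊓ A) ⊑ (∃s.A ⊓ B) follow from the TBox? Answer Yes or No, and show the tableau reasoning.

No

1. (¬B ⊓ A) ⊑ (∃s.A ⊓ B)  ⇔  ((¬B ⊓ A) ⊓ (∀s.¬A ⊔ ¬B)) unsat w.r.t. T
   apply at x₀: ¬B⊑∃s.A
   open: L(x₀) ⊇ {A, C, ¬B, ∃s.A} (+ ∃-successors)
2. Hence (¬B ⊓ A) ⊑ (∃s.A ⊓ B): not entailed.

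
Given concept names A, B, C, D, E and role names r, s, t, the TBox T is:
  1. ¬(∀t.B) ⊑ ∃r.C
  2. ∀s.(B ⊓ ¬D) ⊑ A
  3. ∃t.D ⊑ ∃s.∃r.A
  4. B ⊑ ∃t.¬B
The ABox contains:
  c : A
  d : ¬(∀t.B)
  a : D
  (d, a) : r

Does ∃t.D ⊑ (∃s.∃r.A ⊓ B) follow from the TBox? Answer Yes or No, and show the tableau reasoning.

No

1. ∃t.D ⊑ (∃s.∃r.A ⊓ B)  ⇔  (∃t.D ⊓ (∀s.∀r.¬A ⊔ ¬B)) unsat w.r.t. T
   apply at x₀: ∃t.D⊑∃s.∃r.A
   open: L(x₀) ⊇ {¬B, ∀t.B, ∃s.(¬B ⊔ D), ∃s.∃r.A, ∃t.D} (+ ∃-successors)
2. Hence ∃t.D ⊑ (∃s.∃r.A ⊓ B): not entailed.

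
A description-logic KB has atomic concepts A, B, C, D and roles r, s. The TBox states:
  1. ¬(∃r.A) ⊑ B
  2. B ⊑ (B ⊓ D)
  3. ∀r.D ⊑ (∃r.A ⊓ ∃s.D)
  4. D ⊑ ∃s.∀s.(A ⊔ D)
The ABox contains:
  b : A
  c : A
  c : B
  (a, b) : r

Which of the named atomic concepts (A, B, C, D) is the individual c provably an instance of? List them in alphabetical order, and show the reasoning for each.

{A, B, D}

1. c : A?  L(c) = {A, B} ∪ {¬A}
   clash {A, ¬A} at c — c ∈ A
2. c : B?  L(c) = {A, B} ∪ {¬B}
   clash {B, ¬B} at c — c ∈ B
3. c : C?  L(c) = {A, B} ∪ {¬C}
   apply at c: B⊑(B ⊓ D)
   open: L(c) ⊇ {A, B, D, ¬C, ∃r.¬D, …} (+ ∃-successors) — c ∉ C possible
4. c : D?  L(c) = {A, B} ∪ {¬D}
   clash {D, ¬D} at c — c ∈ D
5. Entailed for c: {A, B, D}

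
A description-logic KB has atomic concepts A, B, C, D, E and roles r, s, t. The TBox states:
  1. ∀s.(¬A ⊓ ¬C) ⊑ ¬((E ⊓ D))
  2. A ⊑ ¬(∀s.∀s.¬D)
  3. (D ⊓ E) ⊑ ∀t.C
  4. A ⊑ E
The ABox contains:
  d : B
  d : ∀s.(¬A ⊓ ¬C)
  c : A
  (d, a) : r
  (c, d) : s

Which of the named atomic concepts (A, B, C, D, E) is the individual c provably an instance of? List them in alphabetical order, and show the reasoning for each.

1. c : A?  L(c) = {A} ∪ {¬A}
   clash {A, ¬A} at c — c ∈ A
2. c : B?  L(c) = {A} ∪ {¬B}
   apply at c: A⊑¬(∀s.∀s.¬D); A⊑E
   open: L(c) ⊇ {A, E, ¬B, ¬D, ∃s.(A ⊔ C), …} (+ ∃-successors) — c ∉ B possible
3. c : C?  L(c) = {A} ∪ {¬C}
   apply at c: A⊑¬(∀s.∀s.¬D); A⊑E
   open: L(c) ⊇ {A, E, ¬C, ¬D, ∃s.(A ⊔ C), …} (+ ∃-successors) — c ∉ C possible
4. c : D?  L(c) = {A} ∪ {¬D}
   apply at c: A⊑¬(∀s.∀s.¬D); A⊑E
   open: L(c) ⊇ {A, E, ¬D, ∃s.(A ⊔ C), ∃s.∃s.D} (+ ∃-successors) — c ∉ D possible
5. c : E?  L(c) = {A} ∪ {¬E}
   clash {E, ¬E} at c — c ∈ E
6. Entailed for c: {A, E}

{A, E}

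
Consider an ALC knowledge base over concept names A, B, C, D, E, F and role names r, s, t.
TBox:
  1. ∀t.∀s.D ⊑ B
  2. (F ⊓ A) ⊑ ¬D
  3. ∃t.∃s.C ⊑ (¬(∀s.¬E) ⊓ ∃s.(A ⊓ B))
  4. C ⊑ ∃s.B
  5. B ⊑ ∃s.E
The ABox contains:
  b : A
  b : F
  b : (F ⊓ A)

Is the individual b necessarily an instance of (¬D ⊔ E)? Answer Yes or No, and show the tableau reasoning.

1. b : (¬D ⊔ E)?  L(b) = {A, F, (F ⊓ A)} ∪ {(D ⊓ ¬E)}
   clash {D, ¬D} at b — b ∈ (¬D ⊔ E)
2. Hence b : (¬D ⊔ E): entailed.

Yes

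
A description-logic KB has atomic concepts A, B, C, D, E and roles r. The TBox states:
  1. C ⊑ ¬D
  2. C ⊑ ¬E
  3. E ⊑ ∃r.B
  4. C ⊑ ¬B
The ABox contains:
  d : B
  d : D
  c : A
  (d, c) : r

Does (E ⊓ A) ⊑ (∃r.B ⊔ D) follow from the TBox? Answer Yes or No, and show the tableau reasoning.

Yes

1. (E ⊓ A) ⊑ (∃r.B ⊔ D)  ⇔  ((E ⊓ A) ⊓ (∀r.¬B ⊓ ¬D)) unsat w.r.t. T
   all branches close; clash {E, ¬E} at x₀
2. Hence (E ⊓ A) ⊑ (∃r.B ⊔ D): entailed.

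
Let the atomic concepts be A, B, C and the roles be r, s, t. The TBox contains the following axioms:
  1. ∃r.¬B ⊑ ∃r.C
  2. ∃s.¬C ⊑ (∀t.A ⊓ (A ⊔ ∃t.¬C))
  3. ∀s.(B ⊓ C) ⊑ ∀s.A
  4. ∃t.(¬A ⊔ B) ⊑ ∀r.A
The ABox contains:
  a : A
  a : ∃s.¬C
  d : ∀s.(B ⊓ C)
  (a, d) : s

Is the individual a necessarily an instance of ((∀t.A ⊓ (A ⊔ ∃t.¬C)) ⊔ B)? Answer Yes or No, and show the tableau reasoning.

1. a : ((∀t.A ⊓ (A ⊔ ∃t.¬C)) ⊔ B)?  L(a) = {A, ∃s.¬C} ∪ {((∃t.¬A ⊔ (¬A ⊓ ∀t.C)) ⊓ ¬B)}
   clash {A, ¬A} at a — a ∈ ((∀t.A ⊓ (A ⊔ ∃t.¬C)) ⊔ B)
2. Hence a : ((∀t.A ⊓ (A ⊔ ∃t.¬C)) ⊔ B): entailed.

Yes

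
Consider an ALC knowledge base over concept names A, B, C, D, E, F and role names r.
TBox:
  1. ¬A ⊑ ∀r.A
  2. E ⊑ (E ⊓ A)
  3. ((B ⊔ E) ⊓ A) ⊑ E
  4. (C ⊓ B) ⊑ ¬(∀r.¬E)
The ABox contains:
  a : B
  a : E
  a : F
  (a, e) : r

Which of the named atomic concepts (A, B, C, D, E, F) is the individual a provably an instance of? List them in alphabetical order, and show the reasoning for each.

{A, B, E, F}

1. a : A?  L(a) = {B, E, F} ∪ {¬A}
   clash {A, ¬A} at a — a ∈ A
2. a : B?  L(a) = {B, E, F} ∪ {¬B}
   clash {B, ¬B} at a — a ∈ B
3. a : C?  L(a) = {B, E, F} ∪ {¬C}
   apply at a: E⊑(E ⊓ A)
   open: L(a) ⊇ {A, B, E, F, ¬C} — a ∉ C possible
4. a : D?  L(a) = {B, E, F} ∪ {¬D}
   apply at a: E⊑(E ⊓ A)
   open: L(a) ⊇ {A, B, E, F, ¬C, …} — a ∉ D possible
5. a : E?  L(a) = {B, E, F} ∪ {¬E}
   clash {E, ¬E} at a — a ∈ E
6. a : F?  L(a) = {B, E, F} ∪ {¬F}
   clash {F, ¬F} at a — a ∈ F
7. Entailed for a: {A, B, E, F}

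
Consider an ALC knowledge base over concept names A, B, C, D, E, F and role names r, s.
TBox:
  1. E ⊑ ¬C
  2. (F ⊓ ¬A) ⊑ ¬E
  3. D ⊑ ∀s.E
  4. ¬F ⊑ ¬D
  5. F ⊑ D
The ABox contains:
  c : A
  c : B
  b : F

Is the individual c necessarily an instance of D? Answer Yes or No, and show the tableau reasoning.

No

1. c : D?  L(c) = {A, B} ∪ {¬D}
   open: L(c) ⊇ {A, B, ¬D, ¬E, ¬F} — c ∉ D possible
2. Hence c : D: not entailed.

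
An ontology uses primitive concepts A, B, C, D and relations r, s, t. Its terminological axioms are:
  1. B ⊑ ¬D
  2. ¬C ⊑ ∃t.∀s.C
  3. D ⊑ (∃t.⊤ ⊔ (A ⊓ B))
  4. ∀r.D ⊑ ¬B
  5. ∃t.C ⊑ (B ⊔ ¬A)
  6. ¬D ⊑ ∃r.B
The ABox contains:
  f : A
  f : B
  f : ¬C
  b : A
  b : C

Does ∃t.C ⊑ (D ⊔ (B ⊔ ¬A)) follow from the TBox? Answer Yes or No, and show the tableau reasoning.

Yes

1. ∃t.C ⊑ (D ⊔ (B ⊔ ¬A))  ⇔  (∃t.C ⊓ (¬D ⊓ (¬B ⊓ A))) unsat w.r.t. T
   all branches close; clash {A, ¬A} at x₀
2. Hence ∃t.C ⊑ (D ⊔ (B ⊔ ¬A)): entailed.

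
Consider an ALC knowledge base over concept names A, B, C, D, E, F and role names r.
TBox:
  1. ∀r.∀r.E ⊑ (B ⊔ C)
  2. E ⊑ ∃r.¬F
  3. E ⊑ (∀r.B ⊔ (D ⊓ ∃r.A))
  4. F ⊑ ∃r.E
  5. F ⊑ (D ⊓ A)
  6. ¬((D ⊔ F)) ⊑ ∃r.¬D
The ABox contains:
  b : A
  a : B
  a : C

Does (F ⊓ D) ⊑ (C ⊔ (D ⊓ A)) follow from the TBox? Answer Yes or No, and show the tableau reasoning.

Yes

1. (F ⊓ D) ⊑ (C ⊔ (D ⊓ A))  ⇔  ((F ⊓ D) ⊓ (¬C ⊓ (¬D ⊔ ¬A))) unsat w.r.t. T
   all branches close; clash {A, ¬A} at x₀
2. Hence (F ⊓ D) ⊑ (C ⊔ (D ⊓ A)): entailed.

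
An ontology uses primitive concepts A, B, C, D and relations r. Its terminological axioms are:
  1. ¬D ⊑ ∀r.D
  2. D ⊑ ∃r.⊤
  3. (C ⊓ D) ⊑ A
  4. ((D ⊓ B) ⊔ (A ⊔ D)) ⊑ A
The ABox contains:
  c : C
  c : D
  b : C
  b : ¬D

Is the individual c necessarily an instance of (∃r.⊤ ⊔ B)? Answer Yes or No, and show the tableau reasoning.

1. c : (∃r.⊤ ⊔ B)?  L(c) = {C, D} ∪ {(∀r.⊥ ⊓ ¬B)}
   clash ⊥ at an ∃-successor — c ∈ (∃r.⊤ ⊔ B)
2. Hence c : (∃r.⊤ ⊔ B): entailed.

Yes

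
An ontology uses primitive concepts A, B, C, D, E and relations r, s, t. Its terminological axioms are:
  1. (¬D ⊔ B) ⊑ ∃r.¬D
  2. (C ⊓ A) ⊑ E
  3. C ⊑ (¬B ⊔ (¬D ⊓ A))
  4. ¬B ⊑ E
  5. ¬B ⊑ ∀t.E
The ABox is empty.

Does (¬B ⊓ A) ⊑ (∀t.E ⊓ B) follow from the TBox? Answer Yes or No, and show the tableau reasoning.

1. (¬B ⊓ A) ⊑ (∀t.E ⊓ B)  ⇔  ((¬B ⊓ A) ⊓ (∃t.¬E ⊔ ¬B)) unsat w.r.t. T
   apply at x₀: ¬B⊑E; ¬B⊑∀t.E
   open: L(x₀) ⊇ {A, D, E, ¬B, ¬C, …}
2. Hence (¬B ⊓ A) ⊑ (∀t.E ⊓ B): not entailed.

No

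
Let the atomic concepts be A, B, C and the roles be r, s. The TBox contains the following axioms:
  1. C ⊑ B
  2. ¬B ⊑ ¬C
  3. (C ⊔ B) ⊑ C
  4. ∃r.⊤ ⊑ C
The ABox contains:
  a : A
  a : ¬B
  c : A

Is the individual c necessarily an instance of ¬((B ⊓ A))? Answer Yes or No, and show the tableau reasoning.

1. c : ¬((B ⊓ A))?  L(c) = {A} ∪ {(B ⊓ A)}
   open: L(c) ⊇ {A, B, C, ∀r.⊥} — c ∉ ¬((B ⊓ A)) possible
2. Hence c : ¬((B ⊓ A)): not entailed.

No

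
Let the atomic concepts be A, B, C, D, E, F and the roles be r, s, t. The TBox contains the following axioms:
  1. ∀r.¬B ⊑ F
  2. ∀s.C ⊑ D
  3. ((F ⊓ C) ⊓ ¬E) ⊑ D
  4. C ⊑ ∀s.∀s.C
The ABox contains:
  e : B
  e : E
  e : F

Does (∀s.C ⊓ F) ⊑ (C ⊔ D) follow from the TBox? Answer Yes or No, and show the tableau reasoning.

1. (∀s.C ⊓ F) ⊑ (C ⊔ D)  ⇔  ((∀s.C ⊓ F) ⊓ (¬C ⊓ ¬D)) unsat w.r.t. T
   all branches close; clash {D, ¬D} at x₀
2. Hence (∀s.C ⊓ F) ⊑ (C ⊔ D): entailed.

Yes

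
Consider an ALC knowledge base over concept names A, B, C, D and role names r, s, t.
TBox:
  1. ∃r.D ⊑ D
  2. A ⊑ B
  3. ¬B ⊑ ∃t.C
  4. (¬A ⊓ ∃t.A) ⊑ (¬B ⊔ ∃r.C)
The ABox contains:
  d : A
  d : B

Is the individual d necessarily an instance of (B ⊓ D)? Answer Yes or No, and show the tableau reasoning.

1. d : (B ⊓ D)?  L(d) = {A, B} ∪ {(¬B ⊔ ¬D)}
   open: L(d) ⊇ {A, B, ¬D, ∀r.¬D} — d ∉ (B ⊓ D) possible
2. Hence d : (B ⊓ D): not entailed.

No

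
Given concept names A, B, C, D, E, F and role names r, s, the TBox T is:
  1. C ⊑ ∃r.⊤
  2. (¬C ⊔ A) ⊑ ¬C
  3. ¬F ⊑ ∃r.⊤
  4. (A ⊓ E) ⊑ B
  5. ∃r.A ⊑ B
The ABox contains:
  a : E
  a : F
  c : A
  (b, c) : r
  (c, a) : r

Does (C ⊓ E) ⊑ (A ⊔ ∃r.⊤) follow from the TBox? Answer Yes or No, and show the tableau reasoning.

Yes

1. (C ⊓ E) ⊑ (A ⊔ ∃r.⊤)  ⇔  ((C ⊓ E) ⊓ (¬A ⊓ ∀r.⊥)) unsat w.r.t. T
   all branches close; clash {C, ¬C} at x₀
2. Hence (C ⊓ E) ⊑ (A ⊔ ∃r.⊤): entailed.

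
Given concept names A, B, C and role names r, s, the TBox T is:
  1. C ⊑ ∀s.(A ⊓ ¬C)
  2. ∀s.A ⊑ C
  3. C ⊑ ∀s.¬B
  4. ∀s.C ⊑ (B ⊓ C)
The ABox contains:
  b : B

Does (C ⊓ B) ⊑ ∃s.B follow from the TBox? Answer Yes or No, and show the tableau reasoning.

1. (C ⊓ B) ⊑ ∃s.B  ⇔  ((C ⊓ B) ⊓ ∀s.¬B) unsat w.r.t. T
   apply at x₀: C⊑∀s.(A ⊓ ¬C)
   open: L(x₀) ⊇ {B, C, ∀s.(A ⊓ ¬C), ∀s.¬B, ∃s.¬C} (+ ∃-successors)
2. Hence (C ⊓ B) ⊑ ∃s.B: not entailed.

No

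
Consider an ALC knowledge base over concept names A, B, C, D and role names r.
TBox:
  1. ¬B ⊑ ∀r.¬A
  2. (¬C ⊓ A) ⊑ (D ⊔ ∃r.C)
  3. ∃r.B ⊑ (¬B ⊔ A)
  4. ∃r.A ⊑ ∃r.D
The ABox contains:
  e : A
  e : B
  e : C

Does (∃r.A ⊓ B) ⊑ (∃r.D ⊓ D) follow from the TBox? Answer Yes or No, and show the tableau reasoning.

1. (∃r.A ⊓ B) ⊑ (∃r.D ⊓ D)  ⇔  ((∃r.A ⊓ B) ⊓ (∀r.¬D ⊔ ¬D)) unsat w.r.t. T
   apply at x₀: ∃r.A⊑∃r.D
   open: L(x₀) ⊇ {B, C, ¬D, ∀r.¬B, ∃r.A, …} (+ ∃-successors)
2. Hence (∃r.A ⊓ B) ⊑ (∃r.D ⊓ D): not entailed.

No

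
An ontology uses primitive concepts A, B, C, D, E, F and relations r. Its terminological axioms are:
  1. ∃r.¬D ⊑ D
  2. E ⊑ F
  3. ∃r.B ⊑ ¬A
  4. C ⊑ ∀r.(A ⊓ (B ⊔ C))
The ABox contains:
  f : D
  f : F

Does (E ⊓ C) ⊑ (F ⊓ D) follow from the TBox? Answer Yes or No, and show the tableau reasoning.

1. (E ⊓ C) ⊑ (F ⊓ D)  ⇔  ((E ⊓ C) ⊓ (¬F ⊔ ¬D)) unsat w.r.t. T
   apply at x₀: E⊑F; C⊑∀r.(A ⊓ (B ⊔ C))
   open: L(x₀) ⊇ {C, E, F, ¬D, ∀r.(A ⊓ (B ⊔ C)), …}
2. Hence (E ⊓ C) ⊑ (F ⊓ D): not entailed.

No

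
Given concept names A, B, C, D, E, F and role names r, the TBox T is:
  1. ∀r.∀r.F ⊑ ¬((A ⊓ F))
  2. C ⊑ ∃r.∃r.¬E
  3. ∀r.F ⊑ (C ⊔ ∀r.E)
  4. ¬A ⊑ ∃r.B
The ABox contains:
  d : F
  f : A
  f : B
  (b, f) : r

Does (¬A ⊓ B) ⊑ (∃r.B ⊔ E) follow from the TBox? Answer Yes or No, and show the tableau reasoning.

Yes

1. (¬A ⊓ B) ⊑ (∃r.B ⊔ E)  ⇔  ((¬A ⊓ B) ⊓ (∀r.¬B ⊓ ¬E)) unsat w.r.t. T
   all branches close; clash {B, ¬B} at an ∃-successor
2. Hence (¬A ⊓ B) ⊑ (∃r.B ⊔ E): entailed.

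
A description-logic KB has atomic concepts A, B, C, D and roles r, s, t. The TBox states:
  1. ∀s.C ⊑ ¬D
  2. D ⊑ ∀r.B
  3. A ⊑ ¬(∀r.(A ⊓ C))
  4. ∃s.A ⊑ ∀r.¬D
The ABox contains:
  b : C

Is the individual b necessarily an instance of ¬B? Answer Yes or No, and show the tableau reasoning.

No

1. b : ¬B?  L(b) = {C} ∪ {B}
   open: L(b) ⊇ {B, C, ¬A, ¬D, ∀s.¬A} — b ∉ ¬B possible
2. Hence b : ¬B: not entailed.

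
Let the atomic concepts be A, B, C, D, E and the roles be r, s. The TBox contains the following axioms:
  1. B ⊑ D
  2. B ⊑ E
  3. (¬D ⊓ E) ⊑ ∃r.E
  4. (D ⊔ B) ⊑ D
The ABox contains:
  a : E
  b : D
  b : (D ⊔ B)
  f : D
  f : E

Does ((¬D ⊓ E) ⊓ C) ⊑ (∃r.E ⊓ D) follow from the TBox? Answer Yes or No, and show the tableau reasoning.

No

1. ((¬D ⊓ E) ⊓ C) ⊑ (∃r.E ⊓ D)  ⇔  (((¬D ⊓ E) ⊓ C) ⊓ (∀r.¬E ⊔ ¬D)) unsat w.r.t. T
   apply at x₀: (¬D ⊓ E)⊑∃r.E
   open: L(x₀) ⊇ {C, E, ¬B, ¬D, ∃r.E} (+ ∃-successors)
2. Hence ((¬D ⊓ E) ⊓ C) ⊑ (∃r.E ⊓ D): not entailed.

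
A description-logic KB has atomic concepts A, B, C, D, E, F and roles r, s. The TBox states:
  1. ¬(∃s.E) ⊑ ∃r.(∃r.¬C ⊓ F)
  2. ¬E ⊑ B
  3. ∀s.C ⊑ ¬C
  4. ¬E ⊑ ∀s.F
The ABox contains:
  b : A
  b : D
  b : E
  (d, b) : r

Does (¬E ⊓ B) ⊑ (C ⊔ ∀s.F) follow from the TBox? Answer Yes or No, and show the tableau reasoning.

1. (¬E ⊓ B) ⊑ (C ⊔ ∀s.F)  ⇔  ((¬E ⊓ B) ⊓ (¬C ⊓ ∃s.¬F)) unsat w.r.t. T
   all branches close; clash {F, ¬F} at an ∃-successor
2. Hence (¬E ⊓ B) ⊑ (C ⊔ ∀s.F): entailed.

Yes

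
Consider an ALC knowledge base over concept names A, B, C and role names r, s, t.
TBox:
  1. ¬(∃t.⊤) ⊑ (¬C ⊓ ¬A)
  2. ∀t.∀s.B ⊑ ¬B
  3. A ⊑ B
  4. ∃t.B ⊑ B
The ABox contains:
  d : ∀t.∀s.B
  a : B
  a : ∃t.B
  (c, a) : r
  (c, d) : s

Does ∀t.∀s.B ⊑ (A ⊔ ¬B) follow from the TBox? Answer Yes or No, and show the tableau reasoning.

1. ∀t.∀s.B ⊑ (A ⊔ ¬B)  ⇔  (∀t.∀s.B ⊓ (¬A ⊓ B)) unsat w.r.t. T
   all branches close; clash {B, ¬B} at x₀
2. Hence ∀t.∀s.B ⊑ (A ⊔ ¬B): entailed.

Yes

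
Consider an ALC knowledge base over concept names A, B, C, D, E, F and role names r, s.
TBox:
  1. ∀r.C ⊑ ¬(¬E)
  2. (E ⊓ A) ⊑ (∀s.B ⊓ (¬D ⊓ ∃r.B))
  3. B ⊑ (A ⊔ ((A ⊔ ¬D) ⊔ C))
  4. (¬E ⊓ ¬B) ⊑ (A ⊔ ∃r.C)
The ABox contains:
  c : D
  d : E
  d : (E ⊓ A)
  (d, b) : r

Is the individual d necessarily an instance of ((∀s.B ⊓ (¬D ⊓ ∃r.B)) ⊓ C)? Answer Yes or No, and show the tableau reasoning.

1. d : ((∀s.B ⊓ (¬D ⊓ ∃r.B)) ⊓ C)?  L(d) = {E, (E ⊓ A)} ∪ {((∃s.¬B ⊔ (D ⊔ ∀r.¬B)) ⊔ ¬C)}
   apply at d: (E ⊓ A)⊑(∀s.B ⊓ (¬D ⊓ ∃r.B))
   open: L(d) ⊇ {A, E, ¬B, ¬C, ¬D, …} (+ ∃-successors) — d ∉ ((∀s.B ⊓ (¬D ⊓ ∃r.B)) ⊓ C) possible
2. Hence d : ((∀s.B ⊓ (¬D ⊓ ∃r.B)) ⊓ C): not entailed.

No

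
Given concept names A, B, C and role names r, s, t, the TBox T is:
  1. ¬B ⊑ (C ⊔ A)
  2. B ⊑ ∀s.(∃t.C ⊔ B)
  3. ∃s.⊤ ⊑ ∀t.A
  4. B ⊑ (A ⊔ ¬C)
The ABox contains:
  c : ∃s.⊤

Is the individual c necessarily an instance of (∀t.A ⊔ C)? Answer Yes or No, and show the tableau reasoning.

1. c : (∀t.A ⊔ C)?  L(c) = {∃s.⊤} ∪ {(∃t.¬A ⊓ ¬C)}
   clash {A, ¬A} at an ∃-successor — c ∈ (∀t.A ⊔ C)
2. Hence c : (∀t.A ⊔ C): entailed.

Yes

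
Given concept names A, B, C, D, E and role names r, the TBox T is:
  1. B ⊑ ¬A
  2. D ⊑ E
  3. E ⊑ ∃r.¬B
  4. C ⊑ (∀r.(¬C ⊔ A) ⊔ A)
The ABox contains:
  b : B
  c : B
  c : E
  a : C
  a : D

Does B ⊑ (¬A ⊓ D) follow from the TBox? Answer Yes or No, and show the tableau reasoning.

No

1. B ⊑ (¬A ⊓ D)  ⇔  (B ⊓ (A ⊔ ¬D)) unsat w.r.t. T
   apply at x₀: B⊑¬A
   open: L(x₀) ⊇ {B, ¬A, ¬C, ¬D, ¬E}
2. Hence B ⊑ (¬A ⊓ D): not entailed.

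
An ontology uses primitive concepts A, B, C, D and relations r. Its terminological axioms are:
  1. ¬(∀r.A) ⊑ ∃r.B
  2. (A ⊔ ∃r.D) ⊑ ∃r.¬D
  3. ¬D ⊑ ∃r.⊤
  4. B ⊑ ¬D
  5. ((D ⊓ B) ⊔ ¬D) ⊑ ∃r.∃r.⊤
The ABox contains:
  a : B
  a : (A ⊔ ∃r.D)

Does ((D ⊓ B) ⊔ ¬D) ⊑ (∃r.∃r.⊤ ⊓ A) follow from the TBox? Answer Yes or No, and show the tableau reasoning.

1. ((D ⊓ B) ⊔ ¬D) ⊑ (∃r.∃r.⊤ ⊓ A)  ⇔  (((D ⊓ B) ⊔ ¬D) ⊓ (∀r.∀r.⊥ ⊔ ¬A)) unsat w.r.t. T
   apply at x₀: ((D ⊓ B) ⊔ ¬D)⊑∃r.∃r.⊤
   open: L(x₀) ⊇ {¬A, ¬D, ∀r.A, ∀r.¬D, ∃r.∃r.⊤, …} (+ ∃-successors)
2. Hence ((D ⊓ B) ⊔ ¬D) ⊑ (∃r.∃r.⊤ ⊓ A): not entailed.

No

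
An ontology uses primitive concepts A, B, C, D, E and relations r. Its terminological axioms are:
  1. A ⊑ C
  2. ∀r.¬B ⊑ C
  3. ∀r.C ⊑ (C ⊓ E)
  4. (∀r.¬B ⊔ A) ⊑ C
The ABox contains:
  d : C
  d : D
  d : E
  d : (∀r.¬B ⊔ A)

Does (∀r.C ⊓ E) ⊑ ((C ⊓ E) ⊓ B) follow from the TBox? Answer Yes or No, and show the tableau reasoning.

1. (∀r.C ⊓ E) ⊑ ((C ⊓ E) ⊓ B)  ⇔  ((∀r.C ⊓ E) ⊓ ((¬C ⊔ ¬E) ⊔ ¬B)) unsat w.r.t. T
   apply at x₀: ∀r.C⊑(C ⊓ E)
   open: L(x₀) ⊇ {C, E, ¬A, ¬B, ∀r.C, …} (+ ∃-successors)
2. Hence (∀r.C ⊓ E) ⊑ ((C ⊓ E) ⊓ B): not entailed.

No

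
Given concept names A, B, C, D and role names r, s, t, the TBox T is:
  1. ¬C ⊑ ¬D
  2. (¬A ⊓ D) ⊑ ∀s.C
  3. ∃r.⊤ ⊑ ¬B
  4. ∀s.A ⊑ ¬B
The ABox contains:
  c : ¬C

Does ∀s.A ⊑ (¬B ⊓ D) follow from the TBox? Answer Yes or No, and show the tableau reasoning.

No

1. ∀s.A ⊑ (¬B ⊓ D)  ⇔  (∀s.A ⊓ (B ⊔ ¬D)) unsat w.r.t. T
   apply at x₀: ∀s.A⊑¬B
   open: L(x₀) ⊇ {¬B, ¬D, ∀r.⊥, ∀s.A}
2. Hence ∀s.A ⊑ (¬B ⊓ D): not entailed.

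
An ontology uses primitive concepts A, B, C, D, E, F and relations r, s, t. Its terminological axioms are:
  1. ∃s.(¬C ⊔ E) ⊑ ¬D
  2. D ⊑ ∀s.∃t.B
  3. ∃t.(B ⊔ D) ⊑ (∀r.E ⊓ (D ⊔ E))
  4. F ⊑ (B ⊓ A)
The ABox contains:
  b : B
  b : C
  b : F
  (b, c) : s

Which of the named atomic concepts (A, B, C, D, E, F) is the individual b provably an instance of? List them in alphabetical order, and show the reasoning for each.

{A, B, C, F}

1. b : A?  L(b) = {B, C, F} ∪ {¬A}
   clash {A, ¬A} at b — b ∈ A
2. b : B?  L(b) = {B, C, F} ∪ {¬B}
   clash {B, ¬B} at b — b ∈ B
3. b : C?  L(b) = {B, C, F} ∪ {¬C}
   clash {C, ¬C} at b — b ∈ C
4. b : D?  L(b) = {B, C, F} ∪ {¬D}
   apply at b: F⊑(B ⊓ A)
   open: L(b) ⊇ {A, B, C, F, ¬D, …} — b ∉ D possible
5. b : E?  L(b) = {B, C, F} ∪ {¬E}
   apply at b: F⊑(B ⊓ A)
   open: L(b) ⊇ {A, B, C, F, ¬D, …} — b ∉ E possible
6. b : F?  L(b) = {B, C, F} ∪ {¬F}
   clash {F, ¬F} at b — b ∈ F
7. Entailed for b: {A, B, C, F}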